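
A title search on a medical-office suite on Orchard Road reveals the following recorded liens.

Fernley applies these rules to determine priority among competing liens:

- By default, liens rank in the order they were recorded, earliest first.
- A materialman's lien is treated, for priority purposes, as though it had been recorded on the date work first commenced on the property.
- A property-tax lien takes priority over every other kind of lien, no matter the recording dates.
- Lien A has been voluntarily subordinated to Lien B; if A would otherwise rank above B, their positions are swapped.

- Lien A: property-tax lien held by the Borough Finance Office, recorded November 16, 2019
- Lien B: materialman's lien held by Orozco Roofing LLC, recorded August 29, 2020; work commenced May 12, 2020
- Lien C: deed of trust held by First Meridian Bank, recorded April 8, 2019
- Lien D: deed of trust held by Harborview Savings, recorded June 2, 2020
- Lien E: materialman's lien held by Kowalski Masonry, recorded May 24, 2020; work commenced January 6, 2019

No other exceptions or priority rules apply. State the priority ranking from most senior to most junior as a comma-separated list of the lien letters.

B, E, C, A, D

Effective dates after the stated exceptions: B relates back to May 12, 2020 (work commenced); E's effective date is January 6, 2019, when work began.
A is a property-tax lien and takes priority over every other lien.
Among the remaining liens, by effective date: E (January 6, 2019), C (April 8, 2019), B (May 12, 2020), D (June 2, 2020).
The subordination applies — A was senior to B — so A and B swap.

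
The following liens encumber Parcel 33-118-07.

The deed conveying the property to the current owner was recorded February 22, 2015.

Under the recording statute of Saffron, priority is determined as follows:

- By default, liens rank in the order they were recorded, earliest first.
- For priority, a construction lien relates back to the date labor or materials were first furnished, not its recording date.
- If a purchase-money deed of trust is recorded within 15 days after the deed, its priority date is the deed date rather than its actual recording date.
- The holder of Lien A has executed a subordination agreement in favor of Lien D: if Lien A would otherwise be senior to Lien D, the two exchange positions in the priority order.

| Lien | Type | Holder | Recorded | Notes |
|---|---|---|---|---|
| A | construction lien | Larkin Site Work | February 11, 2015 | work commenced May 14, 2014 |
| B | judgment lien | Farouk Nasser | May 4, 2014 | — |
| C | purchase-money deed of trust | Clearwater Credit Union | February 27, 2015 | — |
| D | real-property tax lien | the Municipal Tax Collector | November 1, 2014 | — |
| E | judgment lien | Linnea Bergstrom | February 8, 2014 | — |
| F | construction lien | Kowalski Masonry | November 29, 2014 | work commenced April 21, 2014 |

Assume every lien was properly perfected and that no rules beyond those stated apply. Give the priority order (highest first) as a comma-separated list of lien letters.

E, F, B, D, A, C

First, effective dates: A relates back to May 14, 2014 (work commenced); C relates back to the deed date February 22, 2015; F is treated as recorded April 21, 2014, the work-commencement date.
Sorted by effective date: E (February 8, 2014), F (April 21, 2014), B (May 4, 2014), A (May 14, 2014), D (November 1, 2014), C (February 22, 2015).
A is senior to D before the subordination, so the two trade places.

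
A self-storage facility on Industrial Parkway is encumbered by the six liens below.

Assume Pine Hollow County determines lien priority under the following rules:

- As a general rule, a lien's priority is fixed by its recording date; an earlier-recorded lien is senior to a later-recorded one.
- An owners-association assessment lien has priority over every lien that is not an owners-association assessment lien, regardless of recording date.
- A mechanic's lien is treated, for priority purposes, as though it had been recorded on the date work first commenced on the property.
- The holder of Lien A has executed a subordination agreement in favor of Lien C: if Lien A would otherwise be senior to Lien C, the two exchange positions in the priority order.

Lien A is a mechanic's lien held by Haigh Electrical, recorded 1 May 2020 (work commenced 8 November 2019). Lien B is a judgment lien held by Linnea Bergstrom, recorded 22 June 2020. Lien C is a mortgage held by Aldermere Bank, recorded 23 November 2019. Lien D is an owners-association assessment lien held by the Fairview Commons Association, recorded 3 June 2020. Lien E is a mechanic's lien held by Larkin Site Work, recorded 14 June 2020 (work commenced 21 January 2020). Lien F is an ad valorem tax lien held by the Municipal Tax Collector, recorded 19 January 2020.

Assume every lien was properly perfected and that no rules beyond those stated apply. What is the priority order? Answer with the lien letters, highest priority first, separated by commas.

D, C, A, F, E, B

Adjusting effective dates: A relates back to 8 November 2019 (work commenced); E is treated as recorded 21 January 2020, the work-commencement date.
D is an owners-association assessment lien, so it outranks all other liens regardless of date.
Ordering the rest by effective date: A (8 November 2019), C (23 November 2019), F (19 January 2020), E (21 January 2020), B (22 June 2020).
The subordination applies — A was senior to C — so A and C swap.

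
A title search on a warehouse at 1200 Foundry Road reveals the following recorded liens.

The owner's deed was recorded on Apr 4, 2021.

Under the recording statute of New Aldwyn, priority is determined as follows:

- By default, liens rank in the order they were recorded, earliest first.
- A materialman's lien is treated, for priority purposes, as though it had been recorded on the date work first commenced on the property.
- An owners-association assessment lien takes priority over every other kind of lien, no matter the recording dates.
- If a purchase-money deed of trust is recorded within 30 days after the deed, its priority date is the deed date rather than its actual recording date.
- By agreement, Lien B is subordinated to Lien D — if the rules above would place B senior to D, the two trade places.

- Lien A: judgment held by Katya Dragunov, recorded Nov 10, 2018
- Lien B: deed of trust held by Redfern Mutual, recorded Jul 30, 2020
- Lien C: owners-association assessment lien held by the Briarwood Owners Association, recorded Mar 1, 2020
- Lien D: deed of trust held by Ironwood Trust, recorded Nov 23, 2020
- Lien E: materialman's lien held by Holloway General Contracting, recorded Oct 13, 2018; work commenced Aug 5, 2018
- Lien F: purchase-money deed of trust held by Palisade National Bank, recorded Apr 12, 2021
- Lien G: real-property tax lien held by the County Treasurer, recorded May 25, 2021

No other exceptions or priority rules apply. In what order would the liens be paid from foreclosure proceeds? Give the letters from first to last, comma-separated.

C, E, A, D, B, F, G

Effective dates: E is treated as recorded Aug 5, 2018, the work-commencement date; F relates back to the deed date Apr 4, 2021.
As an owners-association assessment lien, C is senior to every other lien.
Remaining liens by effective date: E (Aug 5, 2018), A (Nov 10, 2018), B (Jul 30, 2020), D (Nov 23, 2020), F (Apr 4, 2021), G (May 25, 2021).
B would otherwise be senior to D, so under the subordination agreement B and D exchange positions.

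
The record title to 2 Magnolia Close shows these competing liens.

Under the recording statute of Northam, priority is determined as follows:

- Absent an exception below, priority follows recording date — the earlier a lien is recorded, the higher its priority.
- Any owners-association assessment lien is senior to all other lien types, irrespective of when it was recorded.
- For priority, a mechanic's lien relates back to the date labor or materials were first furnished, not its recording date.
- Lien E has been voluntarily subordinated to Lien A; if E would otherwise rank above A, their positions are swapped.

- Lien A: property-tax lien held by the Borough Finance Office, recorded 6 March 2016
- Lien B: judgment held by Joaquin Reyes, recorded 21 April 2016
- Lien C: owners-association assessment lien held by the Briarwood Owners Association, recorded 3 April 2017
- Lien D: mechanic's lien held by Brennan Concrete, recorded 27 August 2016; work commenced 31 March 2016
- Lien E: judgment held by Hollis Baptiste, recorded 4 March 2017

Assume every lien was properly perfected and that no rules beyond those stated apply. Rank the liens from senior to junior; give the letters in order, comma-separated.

C, A, D, B, E

Effective dates after the stated exceptions: D is treated as recorded 31 March 2016, the work-commencement date.
C, as an owners-association assessment lien, has superpriority and ranks first.
Among the remaining liens, by effective date: A (6 March 2016), D (31 March 2016), B (21 April 2016), E (4 March 2017).
Since E is not senior to A, the subordination leaves the order unchanged.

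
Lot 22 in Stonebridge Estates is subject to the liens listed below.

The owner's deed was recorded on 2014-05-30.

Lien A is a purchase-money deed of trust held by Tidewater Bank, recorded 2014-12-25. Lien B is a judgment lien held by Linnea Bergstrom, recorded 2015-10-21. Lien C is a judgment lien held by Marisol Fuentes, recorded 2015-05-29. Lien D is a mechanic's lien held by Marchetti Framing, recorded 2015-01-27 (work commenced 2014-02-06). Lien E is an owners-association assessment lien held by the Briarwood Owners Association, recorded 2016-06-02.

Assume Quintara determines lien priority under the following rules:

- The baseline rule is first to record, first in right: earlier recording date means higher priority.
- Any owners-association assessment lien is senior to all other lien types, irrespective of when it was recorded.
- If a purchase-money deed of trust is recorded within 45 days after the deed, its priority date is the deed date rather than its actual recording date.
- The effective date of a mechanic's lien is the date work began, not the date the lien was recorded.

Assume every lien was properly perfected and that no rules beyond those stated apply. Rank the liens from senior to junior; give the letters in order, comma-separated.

E, D, A, C, B

First, effective dates: A was recorded 209 days after the deed, outside the 45-day window, so it keeps its recording date; D's effective date is 2014-02-06, when work began.
E is an owners-association assessment lien and takes priority over every other lien.
Among the remaining liens, by effective date: D (2014-02-06), A (2014-12-25), C (2015-05-29), B (2015-10-21).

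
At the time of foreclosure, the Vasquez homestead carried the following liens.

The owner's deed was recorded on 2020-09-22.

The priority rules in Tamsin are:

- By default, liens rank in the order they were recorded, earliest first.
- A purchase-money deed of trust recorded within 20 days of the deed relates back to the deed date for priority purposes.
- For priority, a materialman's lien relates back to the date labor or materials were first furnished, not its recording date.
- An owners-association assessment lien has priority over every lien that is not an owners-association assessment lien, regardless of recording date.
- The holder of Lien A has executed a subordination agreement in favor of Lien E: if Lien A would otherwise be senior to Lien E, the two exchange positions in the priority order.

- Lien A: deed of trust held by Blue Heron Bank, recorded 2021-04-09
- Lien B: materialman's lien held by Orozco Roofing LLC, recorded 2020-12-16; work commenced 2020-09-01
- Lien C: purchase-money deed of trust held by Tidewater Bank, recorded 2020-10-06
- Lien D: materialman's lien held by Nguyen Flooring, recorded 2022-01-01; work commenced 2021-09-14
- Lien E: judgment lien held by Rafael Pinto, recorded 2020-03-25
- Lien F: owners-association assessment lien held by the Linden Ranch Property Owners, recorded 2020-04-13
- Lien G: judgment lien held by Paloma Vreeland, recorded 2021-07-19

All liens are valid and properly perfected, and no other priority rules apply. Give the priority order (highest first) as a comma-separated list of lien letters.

F, E, B, C, A, G, D

Effective dates after the stated exceptions: B relates back to 2020-09-01 (work commenced); C was recorded within the 20-day window, so its effective date is the deed date 2020-09-22; D's effective date is 2021-09-14, when work began.
F is an owners-association assessment lien, so it outranks all other liens regardless of date.
The other liens, earliest effective date first: E (2020-03-25), B (2020-09-01), C (2020-09-22), A (2021-04-09), G (2021-07-19), D (2021-09-14).
A already ranks below E; the subordination has no effect.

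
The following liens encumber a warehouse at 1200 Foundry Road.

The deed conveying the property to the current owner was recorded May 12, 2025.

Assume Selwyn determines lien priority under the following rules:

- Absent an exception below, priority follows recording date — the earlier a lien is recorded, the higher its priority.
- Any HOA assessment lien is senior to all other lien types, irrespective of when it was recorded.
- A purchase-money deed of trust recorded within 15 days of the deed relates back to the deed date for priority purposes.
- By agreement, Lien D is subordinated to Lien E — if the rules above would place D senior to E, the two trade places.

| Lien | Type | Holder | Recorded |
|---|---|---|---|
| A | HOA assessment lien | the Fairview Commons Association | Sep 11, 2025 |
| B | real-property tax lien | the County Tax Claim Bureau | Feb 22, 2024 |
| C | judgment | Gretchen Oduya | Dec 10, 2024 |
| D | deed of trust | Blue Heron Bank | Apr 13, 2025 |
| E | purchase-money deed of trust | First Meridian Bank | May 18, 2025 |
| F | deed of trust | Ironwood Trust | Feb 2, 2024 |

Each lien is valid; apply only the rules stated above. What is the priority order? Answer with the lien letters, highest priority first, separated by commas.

A, F, B, C, E, D

Effective dates after the stated exceptions: E was recorded within the 15-day window, so its effective date is the deed date May 12, 2025.
A is an HOA assessment lien and takes priority over every other lien.
Remaining liens by effective date: F (Feb 2, 2024), B (Feb 22, 2024), C (Dec 10, 2024), D (Apr 13, 2025), E (May 12, 2025).
Because D would otherwise rank above E, the subordination swaps them.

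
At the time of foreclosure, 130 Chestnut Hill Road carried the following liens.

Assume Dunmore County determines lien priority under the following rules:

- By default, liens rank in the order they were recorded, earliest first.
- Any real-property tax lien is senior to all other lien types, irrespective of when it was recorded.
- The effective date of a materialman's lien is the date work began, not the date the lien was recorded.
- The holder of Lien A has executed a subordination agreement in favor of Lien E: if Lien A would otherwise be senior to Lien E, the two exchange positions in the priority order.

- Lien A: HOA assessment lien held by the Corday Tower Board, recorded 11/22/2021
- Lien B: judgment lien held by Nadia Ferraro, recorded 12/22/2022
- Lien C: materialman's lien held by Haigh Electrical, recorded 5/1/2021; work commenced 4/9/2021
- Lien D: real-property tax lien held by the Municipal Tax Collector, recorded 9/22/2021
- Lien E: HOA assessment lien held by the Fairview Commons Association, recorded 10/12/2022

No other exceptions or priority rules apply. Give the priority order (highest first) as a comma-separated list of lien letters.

Effective dates after the stated exceptions: C relates back to 4/9/2021 (work commenced).
As a real-property tax lien, D is senior to every other lien.
Among the remaining liens, by effective date: C (4/9/2021), A (11/22/2021), E (10/12/2022), B (12/22/2022).
The subordination applies — A was senior to E — so A and E swap.

D, C, E, A, B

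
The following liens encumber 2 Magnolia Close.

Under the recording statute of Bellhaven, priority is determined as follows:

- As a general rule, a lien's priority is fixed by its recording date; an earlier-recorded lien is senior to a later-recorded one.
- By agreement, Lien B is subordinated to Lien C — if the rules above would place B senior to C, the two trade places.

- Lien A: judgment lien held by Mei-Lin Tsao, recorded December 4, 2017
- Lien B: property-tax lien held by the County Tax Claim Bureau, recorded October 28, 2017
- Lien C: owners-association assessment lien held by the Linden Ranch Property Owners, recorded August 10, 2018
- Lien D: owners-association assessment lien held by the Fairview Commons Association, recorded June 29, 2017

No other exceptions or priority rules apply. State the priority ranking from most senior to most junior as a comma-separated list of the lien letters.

D, C, A, B

By effective date: D (June 29, 2017), B (October 28, 2017), A (December 4, 2017), C (August 10, 2018).
Because B would otherwise rank above C, the subordination swaps them.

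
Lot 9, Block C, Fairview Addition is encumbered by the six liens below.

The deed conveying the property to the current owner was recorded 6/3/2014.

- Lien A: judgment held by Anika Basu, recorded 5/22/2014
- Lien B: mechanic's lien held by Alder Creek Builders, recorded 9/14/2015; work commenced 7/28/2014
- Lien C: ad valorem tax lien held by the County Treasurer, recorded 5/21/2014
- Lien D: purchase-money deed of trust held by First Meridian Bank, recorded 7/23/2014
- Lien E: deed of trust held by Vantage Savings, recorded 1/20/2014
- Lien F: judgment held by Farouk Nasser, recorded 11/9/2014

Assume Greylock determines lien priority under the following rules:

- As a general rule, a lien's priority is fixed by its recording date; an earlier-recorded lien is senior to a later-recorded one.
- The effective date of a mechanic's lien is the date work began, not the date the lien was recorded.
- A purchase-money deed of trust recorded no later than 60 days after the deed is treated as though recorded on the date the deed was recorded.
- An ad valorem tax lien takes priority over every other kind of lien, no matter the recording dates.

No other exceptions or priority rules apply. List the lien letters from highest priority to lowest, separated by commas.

Adjusting effective dates: B is treated as recorded 7/28/2014, the work-commencement date; D relates back to the deed date 6/3/2014.
C is an ad valorem tax lien and takes priority over every other lien.
Remaining liens by effective date: E (1/20/2014), A (5/22/2014), D (6/3/2014), B (7/28/2014), F (11/9/2014).

C, E, A, D, B, F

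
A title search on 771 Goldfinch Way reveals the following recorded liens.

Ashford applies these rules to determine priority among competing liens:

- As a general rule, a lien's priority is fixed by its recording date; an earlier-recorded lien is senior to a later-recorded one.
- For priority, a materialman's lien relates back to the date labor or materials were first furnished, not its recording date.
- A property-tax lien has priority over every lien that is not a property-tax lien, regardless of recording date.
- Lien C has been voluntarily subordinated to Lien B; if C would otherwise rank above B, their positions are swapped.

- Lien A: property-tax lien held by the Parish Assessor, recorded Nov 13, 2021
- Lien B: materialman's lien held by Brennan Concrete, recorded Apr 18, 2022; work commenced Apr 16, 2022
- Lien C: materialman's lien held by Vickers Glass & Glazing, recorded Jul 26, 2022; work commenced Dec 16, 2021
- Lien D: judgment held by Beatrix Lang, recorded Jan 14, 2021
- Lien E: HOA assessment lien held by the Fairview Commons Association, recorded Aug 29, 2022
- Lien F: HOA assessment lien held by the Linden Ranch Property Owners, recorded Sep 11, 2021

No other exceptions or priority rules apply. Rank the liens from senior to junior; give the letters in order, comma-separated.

First, effective dates: B is treated as recorded Apr 16, 2022, the work-commencement date; C relates back to Dec 16, 2021 (work commenced).
A is a property-tax lien and takes priority over every other lien.
Ordering the rest by effective date: D (Jan 14, 2021), F (Sep 11, 2021), C (Dec 16, 2021), B (Apr 16, 2022), E (Aug 29, 2022).
Because C would otherwise rank above B, the subordination swaps them.

A, D, F, B, C, E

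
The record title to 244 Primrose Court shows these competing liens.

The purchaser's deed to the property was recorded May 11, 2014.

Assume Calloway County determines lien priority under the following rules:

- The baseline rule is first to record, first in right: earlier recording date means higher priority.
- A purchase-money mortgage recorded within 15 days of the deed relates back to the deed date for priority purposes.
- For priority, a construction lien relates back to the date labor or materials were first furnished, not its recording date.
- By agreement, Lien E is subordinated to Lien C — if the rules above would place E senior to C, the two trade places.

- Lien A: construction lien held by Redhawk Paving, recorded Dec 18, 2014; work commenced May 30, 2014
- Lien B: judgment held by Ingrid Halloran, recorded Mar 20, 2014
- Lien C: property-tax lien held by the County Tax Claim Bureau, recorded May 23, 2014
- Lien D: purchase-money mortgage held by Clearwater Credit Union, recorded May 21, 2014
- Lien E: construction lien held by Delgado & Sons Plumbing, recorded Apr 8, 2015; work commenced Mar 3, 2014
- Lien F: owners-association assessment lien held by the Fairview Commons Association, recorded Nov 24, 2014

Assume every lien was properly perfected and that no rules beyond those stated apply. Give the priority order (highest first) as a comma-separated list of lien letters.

Effective dates: A relates back to May 30, 2014 (work commenced); D relates back to the deed date May 11, 2014; E relates back to Mar 3, 2014 (work commenced).
Ordering by effective date: E (Mar 3, 2014), B (Mar 20, 2014), D (May 11, 2014), C (May 23, 2014), A (May 30, 2014), F (Nov 24, 2014).
E is senior to C before the subordination, so the two trade places.

C, B, D, E, A, F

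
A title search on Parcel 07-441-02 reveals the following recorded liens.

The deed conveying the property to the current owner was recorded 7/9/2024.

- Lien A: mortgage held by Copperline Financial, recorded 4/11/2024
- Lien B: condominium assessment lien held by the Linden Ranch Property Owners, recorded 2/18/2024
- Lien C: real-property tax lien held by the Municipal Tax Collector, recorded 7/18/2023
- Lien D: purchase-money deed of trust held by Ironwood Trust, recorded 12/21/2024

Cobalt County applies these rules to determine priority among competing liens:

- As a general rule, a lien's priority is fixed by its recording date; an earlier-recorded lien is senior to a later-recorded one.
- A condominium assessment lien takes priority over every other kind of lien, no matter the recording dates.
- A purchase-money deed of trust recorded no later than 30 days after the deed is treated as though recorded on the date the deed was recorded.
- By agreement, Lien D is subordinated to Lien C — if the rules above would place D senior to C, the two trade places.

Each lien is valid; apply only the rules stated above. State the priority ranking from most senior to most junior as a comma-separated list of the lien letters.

Effective dates: D missed the 30-day window (165 days after the deed), so its recording date stands.
B, as a condominium assessment lien, has superpriority and ranks first.
Among the remaining liens, by effective date: C (7/18/2023), A (4/11/2024), D (12/21/2024).
D is already junior to C, so the subordination agreement changes nothing.

B, C, A, D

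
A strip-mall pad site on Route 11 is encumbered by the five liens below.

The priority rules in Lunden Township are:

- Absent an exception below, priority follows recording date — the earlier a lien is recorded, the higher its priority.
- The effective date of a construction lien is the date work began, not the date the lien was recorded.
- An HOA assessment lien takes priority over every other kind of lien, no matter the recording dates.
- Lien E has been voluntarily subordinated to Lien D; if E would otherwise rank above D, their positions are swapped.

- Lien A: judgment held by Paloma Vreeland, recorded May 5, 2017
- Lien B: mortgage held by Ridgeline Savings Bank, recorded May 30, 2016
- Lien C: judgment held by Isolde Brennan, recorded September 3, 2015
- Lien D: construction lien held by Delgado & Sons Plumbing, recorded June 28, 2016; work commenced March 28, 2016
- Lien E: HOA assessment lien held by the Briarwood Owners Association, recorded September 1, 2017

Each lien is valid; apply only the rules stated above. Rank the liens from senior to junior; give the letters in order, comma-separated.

Effective dates: D relates back to March 28, 2016 (work commenced).
E is an HOA assessment lien, so it outranks all other liens regardless of date.
The other liens, earliest effective date first: C (September 3, 2015), D (March 28, 2016), B (May 30, 2016), A (May 5, 2017).
E is senior to D before the subordination, so the two trade places.

D, C, E, B, A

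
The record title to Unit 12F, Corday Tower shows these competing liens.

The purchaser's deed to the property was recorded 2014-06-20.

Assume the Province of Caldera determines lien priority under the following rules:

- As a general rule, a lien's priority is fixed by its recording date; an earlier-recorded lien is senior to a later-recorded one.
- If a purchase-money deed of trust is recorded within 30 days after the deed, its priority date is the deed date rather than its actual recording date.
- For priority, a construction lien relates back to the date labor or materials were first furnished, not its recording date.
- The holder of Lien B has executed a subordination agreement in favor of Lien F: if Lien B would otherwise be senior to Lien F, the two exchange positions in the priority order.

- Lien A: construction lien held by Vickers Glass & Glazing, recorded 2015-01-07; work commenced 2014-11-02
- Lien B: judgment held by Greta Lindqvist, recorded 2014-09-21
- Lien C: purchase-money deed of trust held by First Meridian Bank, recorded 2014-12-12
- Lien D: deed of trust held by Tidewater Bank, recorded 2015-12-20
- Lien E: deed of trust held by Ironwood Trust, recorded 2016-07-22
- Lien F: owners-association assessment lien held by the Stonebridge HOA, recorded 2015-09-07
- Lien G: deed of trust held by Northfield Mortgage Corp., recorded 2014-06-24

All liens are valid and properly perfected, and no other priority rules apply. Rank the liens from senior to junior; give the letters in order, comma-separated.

First, effective dates: A relates back to 2014-11-02 (work commenced); C missed the 30-day window (175 days after the deed), so its recording date stands.
Ordering by effective date: G (2014-06-24), B (2014-09-21), A (2014-11-02), C (2014-12-12), F (2015-09-07), D (2015-12-20), E (2016-07-22).
B would otherwise be senior to F, so under the subordination agreement B and F exchange positions.

G, F, A, C, B, D, E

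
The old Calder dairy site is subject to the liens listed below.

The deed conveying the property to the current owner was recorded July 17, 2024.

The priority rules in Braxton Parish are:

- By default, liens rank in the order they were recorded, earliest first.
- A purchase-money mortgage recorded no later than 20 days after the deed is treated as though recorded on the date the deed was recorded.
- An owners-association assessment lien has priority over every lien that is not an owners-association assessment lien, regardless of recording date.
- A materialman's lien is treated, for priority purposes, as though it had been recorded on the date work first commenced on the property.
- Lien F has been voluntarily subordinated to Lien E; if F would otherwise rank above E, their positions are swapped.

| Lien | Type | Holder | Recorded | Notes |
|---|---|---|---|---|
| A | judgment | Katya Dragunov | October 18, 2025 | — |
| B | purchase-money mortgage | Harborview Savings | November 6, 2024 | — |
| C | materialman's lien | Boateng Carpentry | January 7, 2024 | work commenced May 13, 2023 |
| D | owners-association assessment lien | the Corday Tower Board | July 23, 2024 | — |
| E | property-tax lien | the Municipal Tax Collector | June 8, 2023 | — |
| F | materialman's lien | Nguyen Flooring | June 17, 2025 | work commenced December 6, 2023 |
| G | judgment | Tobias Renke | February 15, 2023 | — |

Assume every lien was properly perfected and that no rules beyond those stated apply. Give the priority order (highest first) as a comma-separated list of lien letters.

D, G, C, E, F, B, A

First, effective dates: B was recorded 112 days after the deed — beyond 20 days — so no relation-back applies; C's effective date is May 13, 2023, when work began; F's effective date is December 6, 2023, when work began.
As an owners-association assessment lien, D is senior to every other lien.
Ordering the rest by effective date: G (February 15, 2023), C (May 13, 2023), E (June 8, 2023), F (December 6, 2023), B (November 6, 2024), A (October 18, 2025).
F already ranks below E; the subordination has no effect.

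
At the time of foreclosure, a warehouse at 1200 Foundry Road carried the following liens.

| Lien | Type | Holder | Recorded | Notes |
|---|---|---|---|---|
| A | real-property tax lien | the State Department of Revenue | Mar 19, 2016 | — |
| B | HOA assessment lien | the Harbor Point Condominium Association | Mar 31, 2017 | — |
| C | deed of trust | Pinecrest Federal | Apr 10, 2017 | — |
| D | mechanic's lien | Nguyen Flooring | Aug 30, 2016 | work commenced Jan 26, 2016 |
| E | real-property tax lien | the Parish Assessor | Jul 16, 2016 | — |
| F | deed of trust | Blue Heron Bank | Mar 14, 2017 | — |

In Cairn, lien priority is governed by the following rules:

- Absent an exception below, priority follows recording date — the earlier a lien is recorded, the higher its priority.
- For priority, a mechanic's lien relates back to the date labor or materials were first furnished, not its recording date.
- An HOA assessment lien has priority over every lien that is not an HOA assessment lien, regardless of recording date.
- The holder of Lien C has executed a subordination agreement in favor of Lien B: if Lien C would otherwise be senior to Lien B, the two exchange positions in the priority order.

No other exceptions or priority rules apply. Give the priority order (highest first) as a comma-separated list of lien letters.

B, D, A, E, F, C

Effective dates: D is treated as recorded Jan 26, 2016, the work-commencement date.
B is an HOA assessment lien, so it outranks all other liens regardless of date.
Ordering the rest by effective date: D (Jan 26, 2016), A (Mar 19, 2016), E (Jul 16, 2016), F (Mar 14, 2017), C (Apr 10, 2017).
C is already junior to B, so the subordination agreement changes nothing.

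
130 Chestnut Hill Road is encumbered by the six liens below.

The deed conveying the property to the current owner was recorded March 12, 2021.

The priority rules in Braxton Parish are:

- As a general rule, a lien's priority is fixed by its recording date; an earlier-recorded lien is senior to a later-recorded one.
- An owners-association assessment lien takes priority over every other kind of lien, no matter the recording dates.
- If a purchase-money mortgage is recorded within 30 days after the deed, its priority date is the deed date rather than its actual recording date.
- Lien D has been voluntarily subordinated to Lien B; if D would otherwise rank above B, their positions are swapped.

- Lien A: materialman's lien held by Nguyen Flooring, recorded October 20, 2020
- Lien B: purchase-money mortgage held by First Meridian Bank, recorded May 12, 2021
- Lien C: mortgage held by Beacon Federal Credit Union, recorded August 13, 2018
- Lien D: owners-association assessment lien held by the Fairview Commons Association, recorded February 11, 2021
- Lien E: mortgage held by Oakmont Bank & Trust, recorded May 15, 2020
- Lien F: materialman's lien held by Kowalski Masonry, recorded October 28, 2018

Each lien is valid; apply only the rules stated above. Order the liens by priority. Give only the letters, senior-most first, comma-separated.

Effective dates after the stated exceptions: B was recorded 61 days after the deed — beyond 30 days — so no relation-back applies.
D is an owners-association assessment lien and takes priority over every other lien.
Among the remaining liens, by effective date: C (August 13, 2018), F (October 28, 2018), E (May 15, 2020), A (October 20, 2020), B (May 12, 2021).
D is senior to B before the subordination, so the two trade places.

B, C, F, E, A, D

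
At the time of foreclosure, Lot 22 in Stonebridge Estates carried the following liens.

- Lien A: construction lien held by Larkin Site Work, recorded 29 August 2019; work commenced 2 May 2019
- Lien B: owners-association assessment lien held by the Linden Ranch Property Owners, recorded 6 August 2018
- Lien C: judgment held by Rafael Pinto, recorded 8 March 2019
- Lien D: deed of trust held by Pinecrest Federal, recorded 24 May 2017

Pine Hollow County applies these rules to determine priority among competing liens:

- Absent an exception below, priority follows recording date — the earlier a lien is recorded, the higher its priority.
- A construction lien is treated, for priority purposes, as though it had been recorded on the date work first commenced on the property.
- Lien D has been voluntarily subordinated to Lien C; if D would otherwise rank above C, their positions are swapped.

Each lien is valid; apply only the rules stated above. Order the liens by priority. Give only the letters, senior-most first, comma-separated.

C, B, D, A

Effective dates: A relates back to 2 May 2019 (work commenced).
Sorted by effective date: D (24 May 2017), B (6 August 2018), C (8 March 2019), A (2 May 2019).
D is senior to C before the subordination, so the two trade places.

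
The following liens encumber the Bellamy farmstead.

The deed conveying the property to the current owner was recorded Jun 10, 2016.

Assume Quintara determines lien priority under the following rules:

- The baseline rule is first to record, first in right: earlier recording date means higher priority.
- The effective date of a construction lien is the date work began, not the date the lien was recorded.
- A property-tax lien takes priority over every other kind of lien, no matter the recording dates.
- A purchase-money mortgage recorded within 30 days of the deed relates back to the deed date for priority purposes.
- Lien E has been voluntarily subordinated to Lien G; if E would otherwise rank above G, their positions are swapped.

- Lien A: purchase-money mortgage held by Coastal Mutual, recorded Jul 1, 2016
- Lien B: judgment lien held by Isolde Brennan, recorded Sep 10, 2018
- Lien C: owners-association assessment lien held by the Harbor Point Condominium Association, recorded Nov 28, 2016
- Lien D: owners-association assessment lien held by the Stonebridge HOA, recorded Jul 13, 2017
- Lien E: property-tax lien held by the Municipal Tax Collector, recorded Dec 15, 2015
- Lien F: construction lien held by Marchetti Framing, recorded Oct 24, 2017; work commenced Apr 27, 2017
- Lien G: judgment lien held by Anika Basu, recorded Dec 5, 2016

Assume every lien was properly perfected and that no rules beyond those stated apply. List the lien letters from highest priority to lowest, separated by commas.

Effective dates after the stated exceptions: A relates back to the deed date Jun 10, 2016; F is treated as recorded Apr 27, 2017, the work-commencement date.
E is a property-tax lien, so it outranks all other liens regardless of date.
Among the remaining liens, by effective date: A (Jun 10, 2016), C (Nov 28, 2016), G (Dec 5, 2016), F (Apr 27, 2017), D (Jul 13, 2017), B (Sep 10, 2018).
E would otherwise be senior to G, so under the subordination agreement E and G exchange positions.

G, A, C, E, F, D, B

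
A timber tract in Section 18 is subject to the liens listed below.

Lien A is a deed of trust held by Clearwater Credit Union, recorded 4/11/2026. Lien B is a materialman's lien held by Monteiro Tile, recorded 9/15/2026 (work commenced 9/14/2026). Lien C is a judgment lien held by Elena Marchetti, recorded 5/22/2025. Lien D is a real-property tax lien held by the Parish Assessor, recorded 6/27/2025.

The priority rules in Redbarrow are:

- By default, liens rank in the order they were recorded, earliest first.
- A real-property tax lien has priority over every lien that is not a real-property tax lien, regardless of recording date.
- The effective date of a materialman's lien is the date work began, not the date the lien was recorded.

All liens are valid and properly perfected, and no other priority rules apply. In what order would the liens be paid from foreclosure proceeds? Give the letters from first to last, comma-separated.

D, C, A, B

Effective dates after the stated exceptions: B's effective date is 9/14/2026, when work began.
D is a real-property tax lien and takes priority over every other lien.
Ordering the rest by effective date: C (5/22/2025), A (4/11/2026), B (9/14/2026).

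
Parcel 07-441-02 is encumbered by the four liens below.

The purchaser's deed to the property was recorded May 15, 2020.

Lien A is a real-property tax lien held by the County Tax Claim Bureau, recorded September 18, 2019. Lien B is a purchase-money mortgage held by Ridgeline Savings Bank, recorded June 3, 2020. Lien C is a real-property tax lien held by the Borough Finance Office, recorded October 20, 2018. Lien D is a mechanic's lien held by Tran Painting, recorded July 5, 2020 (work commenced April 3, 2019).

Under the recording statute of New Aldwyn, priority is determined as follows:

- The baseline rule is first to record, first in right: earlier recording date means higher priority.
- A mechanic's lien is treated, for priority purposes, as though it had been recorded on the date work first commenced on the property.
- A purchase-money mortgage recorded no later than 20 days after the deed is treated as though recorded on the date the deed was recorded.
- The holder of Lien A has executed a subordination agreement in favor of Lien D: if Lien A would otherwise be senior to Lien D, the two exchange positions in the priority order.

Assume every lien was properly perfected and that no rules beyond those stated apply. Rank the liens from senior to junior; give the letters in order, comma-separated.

First, effective dates: B's effective date is the deed date, May 15, 2020; D is treated as recorded April 3, 2019, the work-commencement date.
By effective date, earliest first: C (October 20, 2018), D (April 3, 2019), A (September 18, 2019), B (May 15, 2020).
Since A is not senior to D, the subordination leaves the order unchanged.

C, D, A, B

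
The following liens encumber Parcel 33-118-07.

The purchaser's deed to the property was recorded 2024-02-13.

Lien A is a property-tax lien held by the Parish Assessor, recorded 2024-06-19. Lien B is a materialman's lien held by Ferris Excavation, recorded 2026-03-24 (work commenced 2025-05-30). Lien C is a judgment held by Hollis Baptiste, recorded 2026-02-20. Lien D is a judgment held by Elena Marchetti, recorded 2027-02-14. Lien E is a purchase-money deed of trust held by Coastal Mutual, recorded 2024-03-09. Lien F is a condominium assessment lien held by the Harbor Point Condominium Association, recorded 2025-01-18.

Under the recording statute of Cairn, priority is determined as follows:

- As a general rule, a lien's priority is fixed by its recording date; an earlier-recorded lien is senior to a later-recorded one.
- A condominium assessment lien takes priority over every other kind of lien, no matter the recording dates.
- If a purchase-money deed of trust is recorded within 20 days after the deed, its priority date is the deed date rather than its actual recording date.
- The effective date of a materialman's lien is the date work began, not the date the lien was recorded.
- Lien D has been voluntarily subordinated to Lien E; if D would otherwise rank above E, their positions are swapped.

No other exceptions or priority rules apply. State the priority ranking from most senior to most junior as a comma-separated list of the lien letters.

Effective dates: B is treated as recorded 2025-05-30, the work-commencement date; E missed the 20-day window (25 days after the deed), so its recording date stands.
As a condominium assessment lien, F is senior to every other lien.
Among the remaining liens, by effective date: E (2024-03-09), A (2024-06-19), B (2025-05-30), C (2026-02-20), D (2027-02-14).
D is already junior to E, so the subordination agreement changes nothing.

F, E, A, B, C, D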